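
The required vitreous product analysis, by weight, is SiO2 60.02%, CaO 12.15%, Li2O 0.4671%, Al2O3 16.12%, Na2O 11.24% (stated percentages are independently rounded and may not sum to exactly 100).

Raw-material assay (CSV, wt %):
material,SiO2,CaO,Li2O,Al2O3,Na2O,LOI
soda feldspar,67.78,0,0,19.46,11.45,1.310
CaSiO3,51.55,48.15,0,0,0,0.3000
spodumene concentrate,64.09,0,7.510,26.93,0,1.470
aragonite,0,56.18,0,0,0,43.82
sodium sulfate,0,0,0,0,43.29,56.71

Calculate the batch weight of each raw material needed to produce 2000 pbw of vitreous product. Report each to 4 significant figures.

Each numeric step runs at full float precision throughout; intermediates appear, with 4-significant-figure rounding, as written — exactly one rounding is applied to each reported figure. Derived quantities are computed in full float precision (the yield, ignition loss, the totals, five oxide percentages, net glass mass) using the weight values at 2000 pbw of glass as they appear in the question or the answer.
The oxide mass targets at 2000 pbw vitreous product:
  SiO2: 60.02% × 2000 = 1200 pbw
  CaO: 12.15% × 2000 = 243.0 pbw
  Li2O: 0.4671% × 2000 = 9.342 pbw
  Al2O3: 16.12% × 2000 = 322.4 pbw
  Na2O: 11.24% × 2000 = 224.8 pbw
Checking each oxide sum with the batch weights as given, against the basis in use (every target is met by its sum given rounding of the digits):
  SiO2: 1485·0.6778 + 222.0·0.5155 + 124.4·0.6409 = 1201 pbw (target 1200 pbw)
  CaO: 222.0·0.4815 + 242.3·0.5618 = 243.0 pbw (target 243.0 pbw)
  Li2O: 124.4·0.07510 = 9.342 pbw (target 9.342 pbw)
  Al2O3: 1485·0.1946 + 124.4·0.2693 = 322.5 pbw (target 322.4 pbw)
  Na2O: 1485·0.1145 + 126.6·0.4329 = 224.8 pbw (target 224.8 pbw)
Glass-mass bookkeeping: batch total minus LOI = 2000 pbw (the Σ of target masses is 2000 pbw; the stated basis being 2000 pbw — rounding explains the deltas).
Whole-batch sum: Σ batch = 2200 pbw; loss to ignition Σ batch·LOI = 199.9 pbw; as yield: glass ÷ batch → 90.91%.

Batch per 2000 pbw vitreous product:
  soda feldspar: 1485 pbw
  CaSiO3: 222.0 pbw
  spodumene concentrate: 124.4 pbw
  aragonite: 242.3 pbw
  sodium sulfate: 126.6 pbw
Total batch = 2200 pbw; LOI loss = 199.9 pbw; yield = 90.91%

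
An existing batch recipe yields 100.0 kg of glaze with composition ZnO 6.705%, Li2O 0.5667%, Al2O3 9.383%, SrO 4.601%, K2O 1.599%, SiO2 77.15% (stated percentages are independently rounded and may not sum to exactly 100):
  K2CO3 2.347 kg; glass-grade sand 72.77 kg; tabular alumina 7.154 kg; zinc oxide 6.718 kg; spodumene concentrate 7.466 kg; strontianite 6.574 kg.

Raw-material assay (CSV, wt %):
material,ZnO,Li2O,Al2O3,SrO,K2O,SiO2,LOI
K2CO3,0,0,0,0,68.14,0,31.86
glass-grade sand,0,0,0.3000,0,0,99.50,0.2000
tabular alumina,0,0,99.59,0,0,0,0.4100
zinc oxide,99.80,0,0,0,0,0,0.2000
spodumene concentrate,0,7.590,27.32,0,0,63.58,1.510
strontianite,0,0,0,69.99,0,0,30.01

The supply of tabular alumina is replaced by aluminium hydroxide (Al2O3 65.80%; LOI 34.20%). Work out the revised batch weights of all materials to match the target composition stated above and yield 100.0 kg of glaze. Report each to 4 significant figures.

The intermediate values are shown with 4-significant-figure rounding between the steps; all internal work keeps exact precision through every step. Every reported number is rounded only once — the derived quantities are carried from the weighed amounts for 100.0 kg of glass at exact precision (the six compositions, totals, net glass mass, ignition loss, the yield) exactly as shown in the question or the answer.
Target masses of each oxide per 100.0 kg glaze:
  ZnO: 6.705% × 100.0 = 6.705 kg
  Li2O: 0.5667% × 100.0 = 0.5667 kg
  Al2O3: 9.383% × 100.0 = 9.383 kg
  SrO: 4.601% × 100.0 = 4.601 kg
  K2O: 1.599% × 100.0 = 1.599 kg
  SiO2: 77.15% × 100.0 = 77.15 kg
A balance pass over the oxides, with the batch weights as given, relative to the basis at hand (oxide sums agree with the targets up to rounding of the answer):
  ZnO: 6.718·0.9980 = 6.705 kg (target 6.705 kg)
  Li2O: 7.466·0.07590 = 0.5667 kg (target 0.5667 kg)
  Al2O3: 72.77·0.003000 + 10.83·0.6580 + 7.466·0.2732 = 9.384 kg (target 9.383 kg)
  SrO: 6.574·0.6999 = 4.601 kg (target 4.601 kg)
  K2O: 2.347·0.6814 = 1.599 kg (target 1.599 kg)
  SiO2: 72.77·0.9950 + 7.466·0.6358 = 77.15 kg (target 77.15 kg)
Glass mass check: total charge less LOI = 100.0 kg (per-oxide target masses sum to 100.0 kg; with the basis standing at 100.0 kg — rounding explains the deltas).
Whole-batch sum: Σ batch = 106.7 kg; the LOI term Σ batch·LOI equals 6.696 kg; glass ÷ batch gives a yield of 93.72%.

Revised batch per 100.0 kg glaze:
  K2CO3: 2.347 kg
  glass-grade sand: 72.77 kg
  aluminium hydroxide: 10.83 kg
  zinc oxide: 6.718 kg
  spodumene concentrate: 7.466 kg
  strontianite: 6.574 kg
Total batch = 106.7 kg; LOI loss = 6.696 kg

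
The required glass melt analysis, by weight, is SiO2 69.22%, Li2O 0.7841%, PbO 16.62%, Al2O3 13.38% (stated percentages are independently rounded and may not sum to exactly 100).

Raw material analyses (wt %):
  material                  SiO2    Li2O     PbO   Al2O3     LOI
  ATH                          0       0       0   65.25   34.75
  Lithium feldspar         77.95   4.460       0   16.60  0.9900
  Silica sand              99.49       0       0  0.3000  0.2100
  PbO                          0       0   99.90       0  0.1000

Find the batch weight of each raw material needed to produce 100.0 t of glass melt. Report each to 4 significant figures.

Batch per 100.0 t glass melt:
  ATH: 15.78 t
  Lithium feldspar: 17.58 t
  Silica sand: 55.80 t
  PbO: 16.64 t
Total batch = 105.8 t; LOI loss = 5.791 t; yield = 94.53%

Every computation carries exact precision at every stage. Values along the way appear, rounded to 4 significant figures, across the worked steps — each reported figure is rounded only once; all derived quantities, including the four compositions, totals, glass mass, LOI, yield, are computed from the weighed amounts per 100.0 t of glass at full precision as set out in either problem or answer.
Target masses of each oxide per 100.0 t glass melt:
  SiO2: 69.22% × 100.0 = 69.22 t
  Li2O: 0.7841% × 100.0 = 0.7841 t
  PbO: 16.62% × 100.0 = 16.62 t
  Al2O3: 13.38% × 100.0 = 13.38 t
Sums-versus-targets review on the weights just shown, against the basis in use (every target is met by its sum within answer rounding):
  SiO2: 17.58·0.7795 + 55.80·0.9949 = 69.22 t (target 69.22 t)
  Li2O: 17.58·0.04460 = 0.7841 t (target 0.7841 t)
  PbO: 16.64·0.9990 = 16.62 t (target 16.62 t)
  Al2O3: 15.78·0.6525 + 17.58·0.1660 + 55.80·0.003000 = 13.38 t (target 13.38 t)
Auditing the glass mass value: whole batch net of LOI = 100.0 t (per-oxide target masses sum to 100.0 t; against the stated basis, 100.0 t — deltas are rounding alone).
Adding the batch up: Σ batch = 105.8 t; loss to ignition Σ batch·LOI = 5.791 t; glass ÷ batch gives a yield of 94.53%.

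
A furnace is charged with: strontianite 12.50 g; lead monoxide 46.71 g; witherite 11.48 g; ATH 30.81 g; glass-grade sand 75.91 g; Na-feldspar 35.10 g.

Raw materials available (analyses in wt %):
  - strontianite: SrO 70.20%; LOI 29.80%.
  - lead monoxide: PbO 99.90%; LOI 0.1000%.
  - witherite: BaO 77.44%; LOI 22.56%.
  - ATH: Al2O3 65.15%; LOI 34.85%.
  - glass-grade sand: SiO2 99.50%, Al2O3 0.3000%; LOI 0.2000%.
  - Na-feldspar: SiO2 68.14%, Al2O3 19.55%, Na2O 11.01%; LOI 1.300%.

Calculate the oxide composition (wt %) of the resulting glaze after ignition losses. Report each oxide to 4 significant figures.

Glass mass = 194.8 g (batch 212.5 − LOI 17.71).
Composition: SiO2 51.05%, PbO 23.95%, Al2O3 13.94%, Na2O 1.984%, SrO 4.505%, BaO 4.564%

All arithmetic keeps full float precision through the solve. Intermediates appear with 4-significant-figure rounding between the steps. Every reported figure receives exactly one rounding — the derived quantities are carried from the batch weights on 194.8 g of glass in full precision (the six compositions, net glass mass, the yield, totals, ignition loss), as they appear in the problem or the answer.
What the batch supplies per oxide:
  SiO2: 75.91·0.9950 + 35.10·0.6814 = 99.45 g
  PbO: 46.71·0.9990 = 46.66 g
  Al2O3: 30.81·0.6515 + 75.91·0.003000 + 35.10·0.1955 = 27.16 g
  Na2O: 35.10·0.1101 = 3.865 g
  SrO: 12.50·0.7020 = 8.775 g
  BaO: 11.48·0.7744 = 8.890 g
LOI: 12.50·0.2980 + 46.71·0.001000 + 11.48·0.2256 + 30.81·0.3485 + 75.91·0.002000 + 35.10·0.01300 = 17.71 g
Resulting glass, batch − LOI: 212.5 − 17.71 = 194.8 g (= the summed oxide contributions)
oxide / glass × 100 gives the wt %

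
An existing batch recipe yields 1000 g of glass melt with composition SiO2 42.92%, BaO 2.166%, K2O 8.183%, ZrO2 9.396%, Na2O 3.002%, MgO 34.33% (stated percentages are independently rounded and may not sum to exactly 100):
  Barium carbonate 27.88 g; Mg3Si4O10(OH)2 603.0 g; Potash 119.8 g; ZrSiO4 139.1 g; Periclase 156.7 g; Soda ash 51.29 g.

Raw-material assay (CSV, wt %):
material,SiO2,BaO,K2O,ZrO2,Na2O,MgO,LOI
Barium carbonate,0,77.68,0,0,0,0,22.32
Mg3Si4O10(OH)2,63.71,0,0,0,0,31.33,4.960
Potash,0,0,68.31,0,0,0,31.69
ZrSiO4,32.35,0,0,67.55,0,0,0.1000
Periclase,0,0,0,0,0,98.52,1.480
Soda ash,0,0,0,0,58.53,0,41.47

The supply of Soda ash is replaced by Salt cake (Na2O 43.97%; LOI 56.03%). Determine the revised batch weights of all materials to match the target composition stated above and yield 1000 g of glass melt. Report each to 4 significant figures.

Revised batch per 1000 g glass melt:
  Barium carbonate: 27.88 g
  Mg3Si4O10(OH)2: 603.0 g
  Potash: 119.8 g
  ZrSiO4: 139.1 g
  Periclase: 156.7 g
  Salt cake: 68.27 g
Total batch = 1115 g; LOI loss = 114.8 g

Each numeric step keeps full float precision at each step. In-progress results are printed rounded off to 4 significant digits in the working; every reported figure takes a single rounding. Derived quantities, including net glass mass, the totals, yield, ignition loss, the six compositions, are rebuilt using the weight values for 1000 g of glass at full float precision as they appear in problem or answer.
The oxide mass targets at 1000 g glass melt:
  SiO2: 42.92% × 1000 = 429.2 g
  BaO: 2.166% × 1000 = 21.66 g
  K2O: 8.183% × 1000 = 81.83 g
  ZrO2: 9.396% × 1000 = 93.96 g
  Na2O: 3.002% × 1000 = 30.02 g
  MgO: 34.33% × 1000 = 343.3 g
Oxide-by-oxide audit applying the batch weights above, under the basis named above (oxide sums agree with the targets given rounding of the digits):
  SiO2: 603.0·0.6371 + 139.1·0.3235 = 429.2 g (target 429.2 g)
  BaO: 27.88·0.7768 = 21.66 g (target 21.66 g)
  K2O: 119.8·0.6831 = 81.84 g (target 81.83 g)
  ZrO2: 139.1·0.6755 = 93.96 g (target 93.96 g)
  Na2O: 68.27·0.4397 = 30.02 g (target 30.02 g)
  MgO: 603.0·0.3133 + 156.7·0.9852 = 343.3 g (target 343.3 g)
Glass mass check: batch Σ − ignition loss = 999.9 g (summing oxide targets gives 1000 g; versus the stated basis of 1000 g — differing by rounding only).
Adding the batch up: Σ batch = 1115 g; Σ batch·LOI gives LOI loss = 114.8 g; as yield: glass ÷ batch → 89.70%.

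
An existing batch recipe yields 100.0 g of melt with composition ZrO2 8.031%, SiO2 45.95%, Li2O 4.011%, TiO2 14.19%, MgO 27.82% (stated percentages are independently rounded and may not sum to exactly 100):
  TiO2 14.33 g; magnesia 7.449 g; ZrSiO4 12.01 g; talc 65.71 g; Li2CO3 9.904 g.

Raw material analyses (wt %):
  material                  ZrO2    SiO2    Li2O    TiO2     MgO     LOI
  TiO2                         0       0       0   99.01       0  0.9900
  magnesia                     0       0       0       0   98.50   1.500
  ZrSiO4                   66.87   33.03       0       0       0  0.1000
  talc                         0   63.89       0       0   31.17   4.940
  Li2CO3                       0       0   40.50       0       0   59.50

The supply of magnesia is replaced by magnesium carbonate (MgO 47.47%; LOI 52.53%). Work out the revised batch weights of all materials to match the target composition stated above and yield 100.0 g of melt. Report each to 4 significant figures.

Revised batch per 100.0 g melt:
  TiO2: 14.33 g
  magnesium carbonate: 15.46 g
  ZrSiO4: 12.01 g
  talc: 65.71 g
  Li2CO3: 9.904 g
Total batch = 117.4 g; LOI loss = 17.41 g

All internal work runs at full precision end to end — working values are shown with 4-significant-figure rounding across the worked steps; each reported figure is rounded a single time. All derived quantities, which include net glass mass, five oxide percentages, ignition loss, the yield, the totals, are recomputed at full precision, exactly as printed in problem or answer, starting from the weights at 100.0 g of glass.
The oxide mass targets at 100.0 g melt:
  ZrO2: 8.031% × 100.0 = 8.031 g
  SiO2: 45.95% × 100.0 = 45.95 g
  Li2O: 4.011% × 100.0 = 4.011 g
  TiO2: 14.19% × 100.0 = 14.19 g
  MgO: 27.82% × 100.0 = 27.82 g
Per-oxide balance check applying the batch weights above, for the quoted basis mass (sum by sum, the targets are met inside rounding margins):
  ZrO2: 12.01·0.6687 = 8.031 g (target 8.031 g)
  SiO2: 12.01·0.3303 + 65.71·0.6389 = 45.95 g (target 45.95 g)
  Li2O: 9.904·0.4050 = 4.011 g (target 4.011 g)
  TiO2: 14.33·0.9901 = 14.19 g (target 14.19 g)
  MgO: 15.46·0.4747 + 65.71·0.3117 = 27.82 g (target 27.82 g)
Auditing the glass mass value: whole batch net of LOI = 100.0 g (per-oxide target masses sum to 100.0 g; against the stated basis, 100.0 g — differing by rounding only).
Total batch = Σ batch = 117.4 g; LOI loss = Σ batch·LOI = 17.41 g; yield = glass ÷ total batch = 85.17%.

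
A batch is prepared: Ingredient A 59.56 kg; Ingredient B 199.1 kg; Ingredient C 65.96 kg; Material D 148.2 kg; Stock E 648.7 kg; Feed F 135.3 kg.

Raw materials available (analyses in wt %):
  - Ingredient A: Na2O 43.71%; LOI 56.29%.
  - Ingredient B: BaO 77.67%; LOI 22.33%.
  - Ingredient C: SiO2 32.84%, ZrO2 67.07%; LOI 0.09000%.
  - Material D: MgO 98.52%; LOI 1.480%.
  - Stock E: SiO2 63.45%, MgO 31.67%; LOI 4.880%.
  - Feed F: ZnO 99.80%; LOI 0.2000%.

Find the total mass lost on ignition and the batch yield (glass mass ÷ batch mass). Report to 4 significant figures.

The whole derivation carries full precision in all steps; in-progress results are printed with 4-significant-figure rounding across the worked steps — every reported value is rounded exactly once — all derived quantities, which include six oxide percentages, the yield, the totals, LOI, net glass mass, are recomputed at full precision, as given in problem or answer, from the weighed amounts for 1145 kg of glass.
Each material's LOI contribution:
  Ingredient A: 59.56 × 0.5629 = 33.53 kg
  Ingredient B: 199.1 × 0.2233 = 44.46 kg
  Ingredient C: 65.96 × 9.000e-04 = 0.05936 kg
  Material D: 148.2 × 0.01480 = 2.193 kg
  Stock E: 648.7 × 0.04880 = 31.66 kg
  Feed F: 135.3 × 0.002000 = 0.2706 kg
Total LOI = 112.2 kg
Glass = batch − LOI = 1257 − 112.2 = 1145 kg

LOI loss = 112.2 kg; glass = 1145 kg; yield = 91.08%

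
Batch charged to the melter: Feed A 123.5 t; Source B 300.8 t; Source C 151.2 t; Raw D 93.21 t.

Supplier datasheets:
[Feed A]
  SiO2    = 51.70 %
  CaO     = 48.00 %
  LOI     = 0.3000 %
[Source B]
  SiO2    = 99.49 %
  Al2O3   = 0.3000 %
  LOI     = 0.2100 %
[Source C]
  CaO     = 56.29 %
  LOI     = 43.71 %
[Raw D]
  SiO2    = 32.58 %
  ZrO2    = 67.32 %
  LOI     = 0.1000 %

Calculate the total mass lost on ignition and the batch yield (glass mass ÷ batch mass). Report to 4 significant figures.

The working math holds full precision from first step to last. Mid-chain values are shown rounded to 4 significant figures as written; exactly one rounding goes into every reported number — all derived quantities are computed in full precision (yield, four oxide percentages, ignition loss, totals, net glass mass) from the weighed amounts for 601.5 t of glass precisely as stated by the problem or answer text.
Each material's LOI contribution:
  Feed A: 123.5 × 0.003000 = 0.3705 t
  Source B: 300.8 × 0.002100 = 0.6317 t
  Source C: 151.2 × 0.4371 = 66.09 t
  Raw D: 93.21 × 0.001000 = 0.09321 t
Total LOI = 67.18 t
Glass = batch − LOI = 668.7 − 67.18 = 601.5 t

LOI loss = 67.18 t; glass = 601.5 t; yield = 89.95%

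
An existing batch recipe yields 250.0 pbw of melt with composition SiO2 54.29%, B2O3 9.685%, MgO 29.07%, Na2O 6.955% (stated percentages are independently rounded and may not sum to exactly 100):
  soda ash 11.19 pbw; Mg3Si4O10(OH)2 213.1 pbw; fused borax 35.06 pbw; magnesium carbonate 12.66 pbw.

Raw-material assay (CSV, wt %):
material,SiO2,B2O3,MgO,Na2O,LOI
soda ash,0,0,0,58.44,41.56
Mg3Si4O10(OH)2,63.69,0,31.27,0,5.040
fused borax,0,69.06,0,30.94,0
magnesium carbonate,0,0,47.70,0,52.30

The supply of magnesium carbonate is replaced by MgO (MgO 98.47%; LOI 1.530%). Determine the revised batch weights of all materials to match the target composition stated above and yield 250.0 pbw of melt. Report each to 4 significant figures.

The whole derivation runs at full precision throughout; working values are printed rounded to four significant digits. Exactly one rounding lands on each reported value. The derived quantities are computed in full precision (the four compositions, net glass mass, yield, the totals, ignition loss) using the weight values per 250.0 pbw of glass as set out in the problem or answer text.
Oxide mass targets, per 250.0 pbw melt:
  SiO2: 54.29% × 250.0 = 135.7 pbw
  B2O3: 9.685% × 250.0 = 24.21 pbw
  MgO: 29.07% × 250.0 = 72.68 pbw
  Na2O: 6.955% × 250.0 = 17.39 pbw
Verifying the oxide balance with the batch weights as given, for the quoted basis mass (every target is met by its sum within answer rounding):
  SiO2: 213.1·0.6369 = 135.7 pbw (target 135.7 pbw)
  B2O3: 35.06·0.6906 = 24.21 pbw (target 24.21 pbw)
  MgO: 213.1·0.3127 + 6.132·0.9847 = 72.67 pbw (target 72.68 pbw)
  Na2O: 11.19·0.5844 + 35.06·0.3094 = 17.39 pbw (target 17.39 pbw)
Mass balance on the glass: net batch after ignition = 250.0 pbw (per-oxide target masses sum to 250.0 pbw; versus the stated basis of 250.0 pbw — a pure rounding effect).
Batch grand total — Σ batch = 265.5 pbw; the LOI term Σ batch·LOI equals 15.48 pbw; yield: glass divided by total = 94.17%.

Revised batch per 250.0 pbw melt:
  soda ash: 11.19 pbw
  Mg3Si4O10(OH)2: 213.1 pbw
  fused borax: 35.06 pbw
  MgO: 6.132 pbw
Total batch = 265.5 pbw; LOI loss = 15.48 pbw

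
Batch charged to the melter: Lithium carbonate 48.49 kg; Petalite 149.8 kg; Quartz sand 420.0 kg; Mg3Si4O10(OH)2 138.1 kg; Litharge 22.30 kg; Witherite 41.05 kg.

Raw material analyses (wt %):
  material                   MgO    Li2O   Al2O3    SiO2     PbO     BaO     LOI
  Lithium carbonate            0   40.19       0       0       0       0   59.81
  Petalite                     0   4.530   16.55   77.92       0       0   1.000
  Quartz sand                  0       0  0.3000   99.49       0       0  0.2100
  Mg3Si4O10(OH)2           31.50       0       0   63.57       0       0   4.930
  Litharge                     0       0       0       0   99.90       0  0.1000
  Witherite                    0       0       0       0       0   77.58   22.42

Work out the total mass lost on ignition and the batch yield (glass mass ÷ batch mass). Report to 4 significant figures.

LOI loss = 47.42 kg; glass = 772.3 kg; yield = 94.22%

The whole derivation keeps full precision from start to finish — the intermediate values are shown, rounded to 4 significant digits, in the printout — each reported number is rounded only once — all derived quantities (the six compositions, glass mass, the yield, totals, ignition loss) are re-derived at full precision starting from the weights on 772.3 kg of glass as set out in the problem or the answer.
Material-by-material LOI:
  Lithium carbonate: 48.49 × 0.5981 = 29.00 kg
  Petalite: 149.8 × 0.01000 = 1.498 kg
  Quartz sand: 420.0 × 0.002100 = 0.8820 kg
  Mg3Si4O10(OH)2: 138.1 × 0.04930 = 6.808 kg
  Litharge: 22.30 × 0.001000 = 0.02230 kg
  Witherite: 41.05 × 0.2242 = 9.203 kg
Total LOI = 47.42 kg
Glass = batch − LOI = 819.7 − 47.42 = 772.3 kg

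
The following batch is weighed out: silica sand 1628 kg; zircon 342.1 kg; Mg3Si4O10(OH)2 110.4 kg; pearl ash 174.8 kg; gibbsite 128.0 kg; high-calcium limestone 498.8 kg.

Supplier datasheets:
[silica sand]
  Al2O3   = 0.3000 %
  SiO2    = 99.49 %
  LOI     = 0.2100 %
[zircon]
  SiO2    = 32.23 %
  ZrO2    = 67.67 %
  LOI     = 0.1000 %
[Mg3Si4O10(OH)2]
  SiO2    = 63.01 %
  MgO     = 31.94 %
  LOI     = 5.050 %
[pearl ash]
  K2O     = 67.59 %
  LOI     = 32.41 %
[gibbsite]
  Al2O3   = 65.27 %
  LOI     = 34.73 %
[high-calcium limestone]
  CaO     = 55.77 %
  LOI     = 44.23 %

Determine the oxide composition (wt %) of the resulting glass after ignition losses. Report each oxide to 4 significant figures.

Glass mass = 2551 kg (batch 2882 − LOI 331.1).
Composition: Al2O3 3.466%, K2O 4.631%, SiO2 70.54%, CaO 10.90%, ZrO2 9.075%, MgO 1.382%

Values along the way are shown with 4-significant-figure rounding alongside each step. Full float precision is maintained in all steps; exactly one rounding is applied to each reported result. All derived quantities, which include the yield, LOI, the totals, net glass mass, six oxide percentages, are computed at full float precision, as given in question or answer, starting from the weights at 2551 kg of glass.
Per-oxide mass from batch:
  Al2O3: 1628·0.003000 + 128.0·0.6527 = 88.43 kg
  K2O: 174.8·0.6759 = 118.1 kg
  SiO2: 1628·0.9949 + 342.1·0.3223 + 110.4·0.6301 = 1800 kg
  CaO: 498.8·0.5577 = 278.2 kg
  ZrO2: 342.1·0.6767 = 231.5 kg
  MgO: 110.4·0.3194 = 35.26 kg
LOI: 1628·0.002100 + 342.1·0.001000 + 110.4·0.05050 + 174.8·0.3241 + 128.0·0.3473 + 498.8·0.4423 = 331.1 kg
The glass mass, total less LOI, = 2882 − 331.1 = 2551 kg (consistent with Σ oxide mass)
each wt % is 100 × oxide ÷ glass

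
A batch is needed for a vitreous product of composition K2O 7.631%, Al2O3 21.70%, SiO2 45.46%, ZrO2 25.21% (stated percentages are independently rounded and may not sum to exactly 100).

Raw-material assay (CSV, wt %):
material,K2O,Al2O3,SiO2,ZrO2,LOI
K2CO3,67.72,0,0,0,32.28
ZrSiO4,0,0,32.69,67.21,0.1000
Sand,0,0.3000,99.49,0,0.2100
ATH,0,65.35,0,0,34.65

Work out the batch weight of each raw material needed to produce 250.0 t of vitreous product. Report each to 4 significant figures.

Exact precision is kept in every operation. In-progress results are shown (rounded to four significant figures) alongside each step. Exactly one rounding lands on each reported number. Derived quantities (the yield, four oxide percentages, the totals, ignition loss, net glass mass) are carried from the batch weights on 250.0 t of glass in full float precision, exactly as shown in the problem or answer text.
Oxide-by-oxide targets in 250.0 t vitreous product:
  K2O: 7.631% × 250.0 = 19.08 t
  Al2O3: 21.70% × 250.0 = 54.25 t
  SiO2: 45.46% × 250.0 = 113.6 t
  ZrO2: 25.21% × 250.0 = 63.02 t
Sums-versus-targets review with the batch weights as given, on the stated basis (delivered sums recover each target modulo rounding of the values):
  K2O: 28.17·0.6772 = 19.08 t (target 19.08 t)
  Al2O3: 83.42·0.003000 + 82.63·0.6535 = 54.25 t (target 54.25 t)
  SiO2: 93.77·0.3269 + 83.42·0.9949 = 113.6 t (target 113.6 t)
  ZrO2: 93.77·0.6721 = 63.02 t (target 63.02 t)
Auditing the glass mass value: total charge less LOI = 250.0 t (per-oxide target masses sum to 250.0 t; against the stated basis, 250.0 t — any gap is answer rounding).
Whole-batch sum: Σ batch = 288.0 t; ignition loss, Σ(batch × LOI) = 37.99 t; yield = glass ÷ total batch = 86.81%.

Batch per 250.0 t vitreous product:
  K2CO3: 28.17 t
  ZrSiO4: 93.77 t
  Sand: 83.42 t
  ATH: 82.63 t
Total batch = 288.0 t; LOI loss = 37.99 t; yield = 86.81%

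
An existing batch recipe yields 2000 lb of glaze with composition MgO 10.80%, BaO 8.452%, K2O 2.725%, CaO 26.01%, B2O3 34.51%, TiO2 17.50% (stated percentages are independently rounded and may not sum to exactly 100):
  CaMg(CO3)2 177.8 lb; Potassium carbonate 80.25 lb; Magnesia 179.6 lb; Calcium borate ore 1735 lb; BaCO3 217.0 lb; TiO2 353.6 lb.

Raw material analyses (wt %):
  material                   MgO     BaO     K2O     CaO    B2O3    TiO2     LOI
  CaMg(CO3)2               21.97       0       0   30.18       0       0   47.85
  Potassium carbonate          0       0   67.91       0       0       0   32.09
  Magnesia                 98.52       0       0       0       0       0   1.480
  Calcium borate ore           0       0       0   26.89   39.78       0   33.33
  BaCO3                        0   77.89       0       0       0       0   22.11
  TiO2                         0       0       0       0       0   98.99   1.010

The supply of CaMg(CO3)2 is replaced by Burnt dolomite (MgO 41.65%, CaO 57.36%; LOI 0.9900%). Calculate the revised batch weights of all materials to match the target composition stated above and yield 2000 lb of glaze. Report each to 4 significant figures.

The working math holds full float precision in all steps. Values along the way are printed rounded off to 4 significant digits on the page. Every reported result takes exactly one rounding. The derived quantities (the totals, LOI, the yield, glass mass, six oxide percentages) are recomputed from the weighed amounts per 2000 lb of glass at full float precision as they appear in the problem or answer text.
Oxide mass targets, per 2000 lb glaze:
  MgO: 10.80% × 2000 = 216.0 lb
  BaO: 8.452% × 2000 = 169.0 lb
  K2O: 2.725% × 2000 = 54.50 lb
  CaO: 26.01% × 2000 = 520.2 lb
  B2O3: 34.51% × 2000 = 690.2 lb
  TiO2: 17.50% × 2000 = 350.0 lb
Checking each oxide sum with the batch weights as given, under the basis named above (summed amounts equal target values once rounding is allowed for):
  MgO: 93.53·0.4165 + 179.7·0.9852 = 216.0 lb (target 216.0 lb)
  BaO: 217.0·0.7789 = 169.0 lb (target 169.0 lb)
  K2O: 80.25·0.6791 = 54.50 lb (target 54.50 lb)
  CaO: 93.53·0.5736 + 1735·0.2689 = 520.2 lb (target 520.2 lb)
  B2O3: 1735·0.3978 = 690.2 lb (target 690.2 lb)
  TiO2: 353.6·0.9899 = 350.0 lb (target 350.0 lb)
Glass mass check: total batch − LOI = 2000 lb (oxide target masses add up to 2000 lb; the stated basis being 2000 lb — any gap is answer rounding).
Whole-batch sum: Σ batch = 2659 lb; LOI loss = Σ batch·LOI = 659.2 lb; the yield ratio, glass ÷ batch: 75.21%.

Revised batch per 2000 lb glaze:
  Burnt dolomite: 93.53 lb
  Potassium carbonate: 80.25 lb
  Magnesia: 179.7 lb
  Calcium borate ore: 1735 lb
  BaCO3: 217.0 lb
  TiO2: 353.6 lb
Total batch = 2659 lb; LOI loss = 659.2 lb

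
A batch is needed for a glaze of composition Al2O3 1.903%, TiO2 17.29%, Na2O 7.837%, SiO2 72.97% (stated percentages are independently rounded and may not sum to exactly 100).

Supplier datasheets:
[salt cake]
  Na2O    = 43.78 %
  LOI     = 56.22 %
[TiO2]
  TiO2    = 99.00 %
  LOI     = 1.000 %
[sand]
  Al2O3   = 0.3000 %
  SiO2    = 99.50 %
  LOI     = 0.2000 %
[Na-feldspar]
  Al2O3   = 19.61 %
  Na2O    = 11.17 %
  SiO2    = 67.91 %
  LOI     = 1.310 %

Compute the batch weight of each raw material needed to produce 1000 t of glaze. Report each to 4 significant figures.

Batch per 1000 t glaze:
  salt cake: 156.9 t
  TiO2: 174.6 t
  sand: 674.2 t
  Na-feldspar: 86.73 t
Total batch = 1092 t; LOI loss = 92.44 t; yield = 91.54%

Rounding to 4 significant digits governs every in-between result as printed. Exact precision is carried through the solve. Every reported result undergoes a single rounding; the derived quantities (the totals, yield, four oxide percentages, net glass mass, LOI) are carried using the weight values for 1000 t of glass in full float precision, as written in the problem or answer text.
Target masses of each oxide per 1000 t glaze:
  Al2O3: 1.903% × 1000 = 19.03 t
  TiO2: 17.29% × 1000 = 172.9 t
  Na2O: 7.837% × 1000 = 78.37 t
  SiO2: 72.97% × 1000 = 729.7 t
Oxide-by-oxide audit working from each reported weight, at the basis given (summed amounts equal target values within answer rounding):
  Al2O3: 674.2·0.003000 + 86.73·0.1961 = 19.03 t (target 19.03 t)
  TiO2: 174.6·0.9900 = 172.9 t (target 172.9 t)
  Na2O: 156.9·0.4378 + 86.73·0.1117 = 78.38 t (target 78.37 t)
  SiO2: 674.2·0.9950 + 86.73·0.6791 = 729.7 t (target 729.7 t)
Glass mass check: whole batch net of LOI = 1000 t (targets for the oxides total 1000 t; basis as stated: 1000 t — differing by rounding only).
Batch total: Σ batch = 1092 t; LOI loss = Σ batch·LOI = 92.44 t; as yield: glass ÷ batch → 91.54%.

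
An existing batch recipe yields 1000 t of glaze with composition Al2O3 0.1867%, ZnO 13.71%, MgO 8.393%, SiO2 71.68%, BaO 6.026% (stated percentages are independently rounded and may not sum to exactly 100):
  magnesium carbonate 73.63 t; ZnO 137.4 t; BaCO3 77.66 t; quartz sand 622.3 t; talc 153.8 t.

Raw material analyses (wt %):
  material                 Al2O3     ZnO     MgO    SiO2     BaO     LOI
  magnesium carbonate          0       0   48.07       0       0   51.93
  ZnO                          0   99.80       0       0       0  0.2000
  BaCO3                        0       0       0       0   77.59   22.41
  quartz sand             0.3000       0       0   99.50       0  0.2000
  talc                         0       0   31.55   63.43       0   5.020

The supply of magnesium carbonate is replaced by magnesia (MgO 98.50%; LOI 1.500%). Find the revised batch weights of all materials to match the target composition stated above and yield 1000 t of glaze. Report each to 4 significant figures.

Revised batch per 1000 t glaze:
  magnesia: 35.93 t
  ZnO: 137.4 t
  BaCO3: 77.66 t
  quartz sand: 622.3 t
  talc: 153.8 t
Total batch = 1027 t; LOI loss = 27.18 t

All internal work runs at exact precision in all steps — mid-chain values are printed, rounded to 4 significant digits, alongside each step; a single rounding completes each reported number; the derived quantities (net glass mass, the five compositions, yield, LOI, totals) are rebuilt in full precision starting from the weights on 1000 t of glass, precisely as stated by question or answer.
Per-oxide target masses for 1000 t glaze:
  Al2O3: 0.1867% × 1000 = 1.867 t
  ZnO: 13.71% × 1000 = 137.1 t
  MgO: 8.393% × 1000 = 83.93 t
  SiO2: 71.68% × 1000 = 716.8 t
  BaO: 6.026% × 1000 = 60.26 t
Verifying the oxide balance per the reported batch figures, versus the basis set out (summed amounts equal target values net of answer rounding effects):
  Al2O3: 622.3·0.003000 = 1.867 t (target 1.867 t)
  ZnO: 137.4·0.9980 = 137.1 t (target 137.1 t)
  MgO: 35.93·0.9850 + 153.8·0.3155 = 83.91 t (target 83.93 t)
  SiO2: 622.3·0.9950 + 153.8·0.6343 = 716.7 t (target 716.8 t)
  BaO: 77.66·0.7759 = 60.26 t (target 60.26 t)
Auditing the glass mass value: the batch minus its LOI: 999.9 t (per-oxide target masses sum to 1000 t; with the basis standing at 1000 t — any gap is answer rounding).
Batch total: Σ batch = 1027 t; loss to ignition Σ batch·LOI = 27.18 t; yield = glass ÷ total batch = 97.35%.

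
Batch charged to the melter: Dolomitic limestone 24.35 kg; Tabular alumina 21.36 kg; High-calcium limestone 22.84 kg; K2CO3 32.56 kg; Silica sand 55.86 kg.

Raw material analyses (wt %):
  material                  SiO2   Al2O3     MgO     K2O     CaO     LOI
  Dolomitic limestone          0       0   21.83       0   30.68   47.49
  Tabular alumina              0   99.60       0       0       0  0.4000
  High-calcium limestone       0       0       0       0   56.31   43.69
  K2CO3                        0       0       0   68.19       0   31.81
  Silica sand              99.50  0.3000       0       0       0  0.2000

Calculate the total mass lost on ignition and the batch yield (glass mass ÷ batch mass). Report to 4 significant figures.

Mid-chain values appear (rounded to 4 significant figures) alongside each step. Full float precision is held through every step; each reported number is rounded only once — all derived quantities (the five compositions, net glass mass, totals, LOI, the yield) are computed starting from the weights per 124.9 kg of glass in full float precision as they appear in the problem or answer text.
LOI of each material in turn:
  Dolomitic limestone: 24.35 × 0.4749 = 11.56 kg
  Tabular alumina: 21.36 × 0.004000 = 0.08544 kg
  High-calcium limestone: 22.84 × 0.4369 = 9.979 kg
  K2CO3: 32.56 × 0.3181 = 10.36 kg
  Silica sand: 55.86 × 0.002000 = 0.1117 kg
Total LOI = 32.10 kg
Glass = batch − LOI = 157.0 − 32.10 = 124.9 kg

LOI loss = 32.10 kg; glass = 124.9 kg; yield = 79.55%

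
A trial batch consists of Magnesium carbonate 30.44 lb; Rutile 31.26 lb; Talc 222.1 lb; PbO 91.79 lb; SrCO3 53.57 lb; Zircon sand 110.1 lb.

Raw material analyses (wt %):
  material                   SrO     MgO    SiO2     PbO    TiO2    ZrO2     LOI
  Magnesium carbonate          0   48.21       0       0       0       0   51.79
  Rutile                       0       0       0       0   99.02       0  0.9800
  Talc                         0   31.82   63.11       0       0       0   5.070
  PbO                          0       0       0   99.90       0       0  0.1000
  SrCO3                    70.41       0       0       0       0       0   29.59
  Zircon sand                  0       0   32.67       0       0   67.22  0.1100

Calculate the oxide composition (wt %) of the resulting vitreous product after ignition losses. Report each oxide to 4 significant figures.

Glass mass = 495.9 lb (batch 539.3 − LOI 43.40).
Composition: SrO 7.607%, MgO 17.21%, SiO2 35.52%, PbO 18.49%, TiO2 6.242%, ZrO2 14.93%

Every computation maintains full float precision end to end. The intermediate values appear, rounded to four significant digits, between the steps; a single rounding produces each reported number. Derived quantities (net glass mass, yield, the totals, the six compositions, LOI) are recomputed at full precision starting from the weights for 495.9 lb of glass, exactly as shown in the problem or the answer.
Per-oxide mass from batch:
  SrO: 53.57·0.7041 = 37.72 lb
  MgO: 30.44·0.4821 + 222.1·0.3182 = 85.35 lb
  SiO2: 222.1·0.6311 + 110.1·0.3267 = 176.1 lb
  PbO: 91.79·0.9990 = 91.70 lb
  TiO2: 31.26·0.9902 = 30.95 lb
  ZrO2: 110.1·0.6722 = 74.01 lb
LOI: 30.44·0.5179 + 31.26·0.009800 + 222.1·0.05070 + 91.79·0.001000 + 53.57·0.2959 + 110.1·0.001100 = 43.40 lb
Glass mass = batch − LOI = 539.3 − 43.40 = 495.9 lb (consistent with Σ oxide mass)
percent by weight: oxide/glass ×100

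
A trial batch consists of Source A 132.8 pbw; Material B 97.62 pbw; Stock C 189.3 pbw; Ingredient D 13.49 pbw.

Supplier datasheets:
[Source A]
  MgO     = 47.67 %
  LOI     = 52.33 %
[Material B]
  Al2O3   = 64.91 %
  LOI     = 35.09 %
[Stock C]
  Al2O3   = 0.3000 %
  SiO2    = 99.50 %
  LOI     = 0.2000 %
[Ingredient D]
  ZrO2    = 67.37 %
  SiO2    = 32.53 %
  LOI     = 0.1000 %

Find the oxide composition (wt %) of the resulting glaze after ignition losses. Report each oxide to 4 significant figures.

Glass mass = 329.1 pbw (batch 433.2 − LOI 104.1).
Composition: Al2O3 19.43%, ZrO2 2.762%, MgO 19.24%, SiO2 58.57%

Mid-chain values appear, with 4-significant-figure rounding, in the printout; all internal work maintains full precision in all steps. A single rounding finalizes each reported number. All derived quantities (four oxide percentages, glass mass, the totals, the yield, ignition loss) are rebuilt from the weighed amounts for 329.1 pbw of glass in full float precision as they appear in the problem or the answer.
Oxide-by-oxide delivered mass:
  Al2O3: 97.62·0.6491 + 189.3·0.003000 = 63.93 pbw
  ZrO2: 13.49·0.6737 = 9.088 pbw
  MgO: 132.8·0.4767 = 63.31 pbw
  SiO2: 189.3·0.9950 + 13.49·0.3253 = 192.7 pbw
LOI: 132.8·0.5233 + 97.62·0.3509 + 189.3·0.002000 + 13.49·0.001000 = 104.1 pbw
Resulting glass, batch − LOI: 433.2 − 104.1 = 329.1 pbw (equal to the oxide-mass sum)
percent by weight: oxide/glass ×100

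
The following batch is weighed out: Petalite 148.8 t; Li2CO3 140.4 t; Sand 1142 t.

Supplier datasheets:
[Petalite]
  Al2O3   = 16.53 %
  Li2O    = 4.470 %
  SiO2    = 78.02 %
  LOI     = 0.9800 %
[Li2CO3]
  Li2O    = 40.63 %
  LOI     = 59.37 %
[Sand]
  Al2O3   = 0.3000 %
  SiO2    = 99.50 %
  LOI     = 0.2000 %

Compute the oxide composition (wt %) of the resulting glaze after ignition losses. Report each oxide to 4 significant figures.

Glass mass = 1344 t (batch 1431 − LOI 87.10).
Composition: Al2O3 2.085%, Li2O 4.739%, SiO2 93.18%

Mid-chain values are printed, with 4-significant-figure rounding, within the worked lines — the whole derivation runs at full precision through the solve — each reported value takes just one rounding. Derived quantities are re-derived at full precision (net glass mass, three oxide percentages, yield, LOI, the totals) starting from the weights on 1344 t of glass, as quoted within the question or the answer.
Mass of each oxide from the mix:
  Al2O3: 148.8·0.1653 + 1142·0.003000 = 28.02 t
  Li2O: 148.8·0.04470 + 140.4·0.4063 = 63.70 t
  SiO2: 148.8·0.7802 + 1142·0.9950 = 1252 t
LOI: 148.8·0.009800 + 140.4·0.5937 + 1142·0.002000 = 87.10 t
batch − LOI leaves glass = 1431 − 87.10 = 1344 t (= the summed oxide contributions)
each oxide over glass, ×100, is wt %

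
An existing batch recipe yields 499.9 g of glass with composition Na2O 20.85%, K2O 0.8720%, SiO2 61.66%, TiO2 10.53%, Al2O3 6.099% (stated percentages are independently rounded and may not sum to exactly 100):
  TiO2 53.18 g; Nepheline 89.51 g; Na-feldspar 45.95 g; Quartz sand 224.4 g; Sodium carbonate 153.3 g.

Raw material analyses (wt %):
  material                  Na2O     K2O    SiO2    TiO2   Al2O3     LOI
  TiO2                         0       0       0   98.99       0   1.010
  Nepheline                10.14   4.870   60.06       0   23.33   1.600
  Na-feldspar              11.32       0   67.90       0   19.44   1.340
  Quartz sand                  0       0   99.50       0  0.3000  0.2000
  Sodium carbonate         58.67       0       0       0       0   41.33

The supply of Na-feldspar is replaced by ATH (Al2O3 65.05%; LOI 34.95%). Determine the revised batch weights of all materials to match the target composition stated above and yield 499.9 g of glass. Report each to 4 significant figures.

Revised batch per 499.9 g glass:
  TiO2: 53.18 g
  Nepheline: 89.51 g
  ATH: 13.59 g
  Quartz sand: 255.8 g
  Sodium carbonate: 162.2 g
Total batch = 574.3 g; LOI loss = 74.27 g

Intermediates are printed (rounded to 4 significant digits) in the working; every computation holds full precision in all steps — a single rounding yields every reported value — derived quantities, which include the yield, LOI, totals, the five compositions, net glass mass, are re-derived in exact precision, as they appear in the problem or the answer, from the batch weights for 499.9 g of glass.
The oxide mass targets at 499.9 g glass:
  Na2O: 20.85% × 499.9 = 104.2 g
  K2O: 0.8720% × 499.9 = 4.359 g
  SiO2: 61.66% × 499.9 = 308.2 g
  TiO2: 10.53% × 499.9 = 52.64 g
  Al2O3: 6.099% × 499.9 = 30.49 g
Verifying the oxide balance from the weights as reported, relative to the basis at hand (delivered sums recover each target up to rounding of the answer):
  Na2O: 89.51·0.1014 + 162.2·0.5867 = 104.2 g (target 104.2 g)
  K2O: 89.51·0.04870 = 4.359 g (target 4.359 g)
  SiO2: 89.51·0.6006 + 255.8·0.9950 = 308.3 g (target 308.2 g)
  TiO2: 53.18·0.9899 = 52.64 g (target 52.64 g)
  Al2O3: 89.51·0.2333 + 13.59·0.6505 + 255.8·0.003000 = 30.49 g (target 30.49 g)
Glass-mass bookkeeping: the batch minus its LOI: 500.0 g (summing oxide targets gives 500.0 g; stated basis 499.9 g — rounding explains the deltas).
Batch total: Σ batch = 574.3 g; ignition loss, Σ(batch × LOI) = 74.27 g; yield: glass divided by total = 87.07%.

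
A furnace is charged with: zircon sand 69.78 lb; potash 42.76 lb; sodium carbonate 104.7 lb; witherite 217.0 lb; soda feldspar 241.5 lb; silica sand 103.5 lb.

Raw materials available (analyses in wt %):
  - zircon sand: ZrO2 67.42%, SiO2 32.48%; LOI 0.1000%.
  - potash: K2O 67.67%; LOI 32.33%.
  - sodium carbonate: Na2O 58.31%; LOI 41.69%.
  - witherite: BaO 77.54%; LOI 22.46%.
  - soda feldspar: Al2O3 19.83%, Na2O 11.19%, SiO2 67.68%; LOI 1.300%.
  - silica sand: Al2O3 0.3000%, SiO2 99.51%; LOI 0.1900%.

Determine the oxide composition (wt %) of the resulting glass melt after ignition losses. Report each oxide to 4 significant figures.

Glass mass = 669.6 lb (batch 779.2 − LOI 109.6).
Composition: Al2O3 7.198%, BaO 25.13%, Na2O 13.15%, K2O 4.321%, ZrO2 7.026%, SiO2 43.17%

In-progress results appear with 4-significant-figure rounding alongside each step. The whole derivation carries exact precision through every step. Every reported value receives exactly one rounding. All derived quantities (net glass mass, six oxide percentages, ignition loss, the yield, totals) are recomputed in full float precision using the weight values on 669.6 lb of glass, exactly as shown in the problem or answer text.
Oxide-by-oxide delivered mass:
  Al2O3: 241.5·0.1983 + 103.5·0.003000 = 48.20 lb
  BaO: 217.0·0.7754 = 168.3 lb
  Na2O: 104.7·0.5831 + 241.5·0.1119 = 88.07 lb
  K2O: 42.76·0.6767 = 28.94 lb
  ZrO2: 69.78·0.6742 = 47.05 lb
  SiO2: 69.78·0.3248 + 241.5·0.6768 + 103.5·0.9951 = 289.1 lb
LOI: 69.78·0.001000 + 42.76·0.3233 + 104.7·0.4169 + 217.0·0.2246 + 241.5·0.01300 + 103.5·0.001900 = 109.6 lb
Glass = total batch minus LOI = 779.2 − 109.6 = 669.6 lb (= the summed oxide contributions)
each oxide over glass, ×100, is wt %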